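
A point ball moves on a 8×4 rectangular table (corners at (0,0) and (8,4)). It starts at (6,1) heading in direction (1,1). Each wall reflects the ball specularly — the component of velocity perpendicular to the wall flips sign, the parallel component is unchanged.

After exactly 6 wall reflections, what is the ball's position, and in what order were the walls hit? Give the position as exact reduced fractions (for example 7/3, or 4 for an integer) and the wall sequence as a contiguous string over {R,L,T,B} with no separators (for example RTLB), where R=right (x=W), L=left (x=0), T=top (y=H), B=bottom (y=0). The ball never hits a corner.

1. t=2 → R at (8,3); v=(-1,1)
2. t=1 → T at (7,4); v=(-1,-1)
3. t=4 → B at (3,0); v=(-1,1)
4. t=3 → L at (0,3); v=(1,1)
5. t=1 → T at (1,4); v=(1,-1)
6. t=4 → B at (5,0); v=(1,1)

Final position: (5,0)
Wall sequence: RTBLTB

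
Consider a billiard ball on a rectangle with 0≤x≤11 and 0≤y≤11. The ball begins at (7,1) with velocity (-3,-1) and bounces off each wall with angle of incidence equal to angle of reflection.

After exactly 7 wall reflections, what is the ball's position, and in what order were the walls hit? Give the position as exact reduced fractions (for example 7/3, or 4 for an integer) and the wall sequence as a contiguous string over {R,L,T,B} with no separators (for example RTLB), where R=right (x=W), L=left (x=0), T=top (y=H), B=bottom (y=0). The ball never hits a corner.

Final position: (0,6)
Wall sequence: BLRLTRL

1. t=1 → B at (4,0); v=(-3,1)
2. t=4/3 → L at (0,4/3); v=(3,1)
3. t=11/3 → R at (11,5); v=(-3,1)
4. t=11/3 → L at (0,26/3); v=(3,1)
5. t=7/3 → T at (7,11); v=(3,-1)
6. t=4/3 → R at (11,29/3); v=(-3,-1)
7. t=11/3 → L at (0,6); v=(3,-1)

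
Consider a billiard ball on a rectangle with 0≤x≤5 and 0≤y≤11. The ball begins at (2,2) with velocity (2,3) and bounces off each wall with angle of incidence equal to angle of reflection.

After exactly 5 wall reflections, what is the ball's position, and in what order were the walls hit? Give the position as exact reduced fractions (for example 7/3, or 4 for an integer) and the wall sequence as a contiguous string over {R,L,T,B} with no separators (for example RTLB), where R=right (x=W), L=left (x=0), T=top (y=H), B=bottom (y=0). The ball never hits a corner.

Final position: (14/3,0)
Wall sequence: RTLRB

1. t=3/2 → R at (5,13/2); v=(-2,3)
2. t=3/2 → T at (2,11); v=(-2,-3)
3. t=1 → L at (0,8); v=(2,-3)
4. t=5/2 → R at (5,1/2); v=(-2,-3)
5. t=1/6 → B at (14/3,0); v=(-2,3)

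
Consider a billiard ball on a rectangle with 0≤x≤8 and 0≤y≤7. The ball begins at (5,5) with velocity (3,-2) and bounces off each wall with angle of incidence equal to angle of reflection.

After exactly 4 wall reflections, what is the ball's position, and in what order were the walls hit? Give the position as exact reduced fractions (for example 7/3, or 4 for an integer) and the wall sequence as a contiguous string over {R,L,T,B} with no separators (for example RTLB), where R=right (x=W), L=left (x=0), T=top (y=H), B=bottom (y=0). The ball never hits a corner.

Final position: (7,7)
Wall sequence: RBLT

1. t=1 → R at (8,3); v=(-3,-2)
2. t=3/2 → B at (7/2,0); v=(-3,2)
3. t=7/6 → L at (0,7/3); v=(3,2)
4. t=7/3 → T at (7,7); v=(3,-2)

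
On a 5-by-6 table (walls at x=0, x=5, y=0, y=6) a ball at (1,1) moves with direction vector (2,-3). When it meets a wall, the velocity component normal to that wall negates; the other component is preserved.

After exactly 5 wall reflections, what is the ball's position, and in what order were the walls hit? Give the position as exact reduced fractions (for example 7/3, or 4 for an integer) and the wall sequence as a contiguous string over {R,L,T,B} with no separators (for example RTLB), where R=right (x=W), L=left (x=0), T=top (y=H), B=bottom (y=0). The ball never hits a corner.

Final position: (0,1/2)
Wall sequence: BRTBL

1. t=1/3 → B at (5/3,0); v=(2,3)
2. t=5/3 → R at (5,5); v=(-2,3)
3. t=1/3 → T at (13/3,6); v=(-2,-3)
4. t=2 → B at (1/3,0); v=(-2,3)
5. t=1/6 → L at (0,1/2); v=(2,3)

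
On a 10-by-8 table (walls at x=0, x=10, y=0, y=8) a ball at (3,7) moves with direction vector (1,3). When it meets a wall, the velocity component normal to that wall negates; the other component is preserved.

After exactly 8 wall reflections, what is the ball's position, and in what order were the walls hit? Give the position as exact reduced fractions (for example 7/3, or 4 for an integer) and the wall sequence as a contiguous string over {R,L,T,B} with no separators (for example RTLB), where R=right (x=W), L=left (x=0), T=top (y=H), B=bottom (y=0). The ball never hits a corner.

Final position: (2/3,8)
Wall sequence: TBTRBTBT

1. t=1/3 → T at (10/3,8); v=(1,-3)
2. t=8/3 → B at (6,0); v=(1,3)
3. t=8/3 → T at (26/3,8); v=(1,-3)
4. t=4/3 → R at (10,4); v=(-1,-3)
5. t=4/3 → B at (26/3,0); v=(-1,3)
6. t=8/3 → T at (6,8); v=(-1,-3)
7. t=8/3 → B at (10/3,0); v=(-1,3)
8. t=8/3 → T at (2/3,8); v=(-1,-3)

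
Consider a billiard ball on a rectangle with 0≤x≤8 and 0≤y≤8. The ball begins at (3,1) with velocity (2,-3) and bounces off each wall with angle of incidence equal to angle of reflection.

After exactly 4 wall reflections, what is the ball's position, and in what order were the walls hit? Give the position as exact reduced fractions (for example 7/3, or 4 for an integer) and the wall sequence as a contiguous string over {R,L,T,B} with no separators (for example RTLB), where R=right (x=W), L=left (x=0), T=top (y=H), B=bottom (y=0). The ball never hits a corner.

1. t=1/3 → B at (11/3,0); v=(2,3)
2. t=13/6 → R at (8,13/2); v=(-2,3)
3. t=1/2 → T at (7,8); v=(-2,-3)
4. t=8/3 → B at (5/3,0); v=(-2,3)

Final position: (5/3,0)
Wall sequence: BRTB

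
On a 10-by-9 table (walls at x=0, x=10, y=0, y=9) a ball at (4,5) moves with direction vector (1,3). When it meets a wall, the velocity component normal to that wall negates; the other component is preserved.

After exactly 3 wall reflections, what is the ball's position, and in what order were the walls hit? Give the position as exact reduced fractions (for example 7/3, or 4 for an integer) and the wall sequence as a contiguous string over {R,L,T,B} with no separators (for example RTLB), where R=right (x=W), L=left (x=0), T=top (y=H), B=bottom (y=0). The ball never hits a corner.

Final position: (10,5)
Wall sequence: TBR

1. t=4/3 → T at (16/3,9); v=(1,-3)
2. t=3 → B at (25/3,0); v=(1,3)
3. t=5/3 → R at (10,5); v=(-1,3)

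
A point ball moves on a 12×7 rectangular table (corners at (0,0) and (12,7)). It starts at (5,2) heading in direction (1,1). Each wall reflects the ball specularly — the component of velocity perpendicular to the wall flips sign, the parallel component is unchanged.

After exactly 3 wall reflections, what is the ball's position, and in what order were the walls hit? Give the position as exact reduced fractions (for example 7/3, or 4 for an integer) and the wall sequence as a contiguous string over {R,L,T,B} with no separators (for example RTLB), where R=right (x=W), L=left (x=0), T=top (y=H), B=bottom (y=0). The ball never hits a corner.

1. t=5 → T at (10,7); v=(1,-1)
2. t=2 → R at (12,5); v=(-1,-1)
3. t=5 → B at (7,0); v=(-1,1)

Final position: (7,0)
Wall sequence: TRB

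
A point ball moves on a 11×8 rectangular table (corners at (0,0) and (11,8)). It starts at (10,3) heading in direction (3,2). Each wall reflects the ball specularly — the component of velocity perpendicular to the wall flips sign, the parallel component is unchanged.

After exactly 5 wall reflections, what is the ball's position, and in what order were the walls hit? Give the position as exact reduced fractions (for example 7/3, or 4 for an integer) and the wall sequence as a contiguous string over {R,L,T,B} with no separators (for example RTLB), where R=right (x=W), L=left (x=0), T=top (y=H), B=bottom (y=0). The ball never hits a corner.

Final position: (11,7/3)
Wall sequence: RTLBR

1. t=1/3 → R at (11,11/3); v=(-3,2)
2. t=13/6 → T at (9/2,8); v=(-3,-2)
3. t=3/2 → L at (0,5); v=(3,-2)
4. t=5/2 → B at (15/2,0); v=(3,2)
5. t=7/6 → R at (11,7/3); v=(-3,2)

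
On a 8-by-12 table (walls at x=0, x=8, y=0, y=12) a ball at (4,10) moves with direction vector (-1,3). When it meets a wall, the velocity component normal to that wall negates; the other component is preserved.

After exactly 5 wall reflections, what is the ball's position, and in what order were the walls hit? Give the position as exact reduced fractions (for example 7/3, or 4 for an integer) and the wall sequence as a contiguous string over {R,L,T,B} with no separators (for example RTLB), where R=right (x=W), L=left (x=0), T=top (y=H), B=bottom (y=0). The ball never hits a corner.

1. t=2/3 → T at (10/3,12); v=(-1,-3)
2. t=10/3 → L at (0,2); v=(1,-3)
3. t=2/3 → B at (2/3,0); v=(1,3)
4. t=4 → T at (14/3,12); v=(1,-3)
5. t=10/3 → R at (8,2); v=(-1,-3)

Final position: (8,2)
Wall sequence: TLBTR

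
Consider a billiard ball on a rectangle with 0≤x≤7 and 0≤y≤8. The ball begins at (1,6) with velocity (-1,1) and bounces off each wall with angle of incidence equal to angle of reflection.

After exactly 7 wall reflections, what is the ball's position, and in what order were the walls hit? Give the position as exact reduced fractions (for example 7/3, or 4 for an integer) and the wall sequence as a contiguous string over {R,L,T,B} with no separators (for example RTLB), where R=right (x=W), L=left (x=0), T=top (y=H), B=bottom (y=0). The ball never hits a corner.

Final position: (7,4)
Wall sequence: LTRBLTR

1. t=1 → L at (0,7); v=(1,1)
2. t=1 → T at (1,8); v=(1,-1)
3. t=6 → R at (7,2); v=(-1,-1)
4. t=2 → B at (5,0); v=(-1,1)
5. t=5 → L at (0,5); v=(1,1)
6. t=3 → T at (3,8); v=(1,-1)
7. t=4 → R at (7,4); v=(-1,-1)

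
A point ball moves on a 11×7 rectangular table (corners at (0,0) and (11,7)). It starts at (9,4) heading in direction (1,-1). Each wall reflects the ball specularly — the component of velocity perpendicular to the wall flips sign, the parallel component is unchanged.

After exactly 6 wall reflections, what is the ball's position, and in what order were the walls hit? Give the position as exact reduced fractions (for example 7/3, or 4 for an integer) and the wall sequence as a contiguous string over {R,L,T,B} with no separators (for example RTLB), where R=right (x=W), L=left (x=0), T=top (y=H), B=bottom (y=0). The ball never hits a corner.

Final position: (11,6)
Wall sequence: RBTLBR

1. t=2 → R at (11,2); v=(-1,-1)
2. t=2 → B at (9,0); v=(-1,1)
3. t=7 → T at (2,7); v=(-1,-1)
4. t=2 → L at (0,5); v=(1,-1)
5. t=5 → B at (5,0); v=(1,1)
6. t=6 → R at (11,6); v=(-1,1)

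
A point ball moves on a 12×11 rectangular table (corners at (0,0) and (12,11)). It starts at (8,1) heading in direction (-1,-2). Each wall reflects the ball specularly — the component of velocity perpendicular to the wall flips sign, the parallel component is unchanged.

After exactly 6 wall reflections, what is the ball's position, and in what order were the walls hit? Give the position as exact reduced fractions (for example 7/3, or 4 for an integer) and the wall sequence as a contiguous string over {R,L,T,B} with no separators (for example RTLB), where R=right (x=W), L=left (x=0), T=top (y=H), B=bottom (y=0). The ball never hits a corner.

Final position: (12,5)
Wall sequence: BTLBTR

1. t=1/2 → B at (15/2,0); v=(-1,2)
2. t=11/2 → T at (2,11); v=(-1,-2)
3. t=2 → L at (0,7); v=(1,-2)
4. t=7/2 → B at (7/2,0); v=(1,2)
5. t=11/2 → T at (9,11); v=(1,-2)
6. t=3 → R at (12,5); v=(-1,-2)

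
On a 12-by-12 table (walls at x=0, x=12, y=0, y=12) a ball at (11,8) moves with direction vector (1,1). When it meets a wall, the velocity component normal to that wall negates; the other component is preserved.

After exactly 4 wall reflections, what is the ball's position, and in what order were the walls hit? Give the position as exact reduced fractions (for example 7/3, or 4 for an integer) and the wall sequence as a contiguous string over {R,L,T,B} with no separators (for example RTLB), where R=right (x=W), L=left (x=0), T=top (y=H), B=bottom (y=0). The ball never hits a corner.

Final position: (3,0)
Wall sequence: RTLB

1. t=1 → R at (12,9); v=(-1,1)
2. t=3 → T at (9,12); v=(-1,-1)
3. t=9 → L at (0,3); v=(1,-1)
4. t=3 → B at (3,0); v=(1,1)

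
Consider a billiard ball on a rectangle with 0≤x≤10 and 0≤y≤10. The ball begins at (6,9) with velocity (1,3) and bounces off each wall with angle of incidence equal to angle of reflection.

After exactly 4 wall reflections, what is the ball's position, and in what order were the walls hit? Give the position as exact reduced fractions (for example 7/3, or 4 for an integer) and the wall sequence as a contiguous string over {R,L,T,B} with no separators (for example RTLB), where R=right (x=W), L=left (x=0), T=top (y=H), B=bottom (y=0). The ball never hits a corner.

Final position: (7,10)
Wall sequence: TBRT

1. t=1/3 → T at (19/3,10); v=(1,-3)
2. t=10/3 → B at (29/3,0); v=(1,3)
3. t=1/3 → R at (10,1); v=(-1,3)
4. t=3 → T at (7,10); v=(-1,-3)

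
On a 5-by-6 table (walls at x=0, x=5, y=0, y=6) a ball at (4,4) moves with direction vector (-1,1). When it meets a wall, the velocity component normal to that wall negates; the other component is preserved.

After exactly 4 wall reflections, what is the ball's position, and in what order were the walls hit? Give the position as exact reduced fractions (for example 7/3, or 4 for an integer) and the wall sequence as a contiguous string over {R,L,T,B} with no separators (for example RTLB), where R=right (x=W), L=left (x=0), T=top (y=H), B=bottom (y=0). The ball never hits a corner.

Final position: (5,1)
Wall sequence: TLBR

1. t=2 → T at (2,6); v=(-1,-1)
2. t=2 → L at (0,4); v=(1,-1)
3. t=4 → B at (4,0); v=(1,1)
4. t=1 → R at (5,1); v=(-1,1)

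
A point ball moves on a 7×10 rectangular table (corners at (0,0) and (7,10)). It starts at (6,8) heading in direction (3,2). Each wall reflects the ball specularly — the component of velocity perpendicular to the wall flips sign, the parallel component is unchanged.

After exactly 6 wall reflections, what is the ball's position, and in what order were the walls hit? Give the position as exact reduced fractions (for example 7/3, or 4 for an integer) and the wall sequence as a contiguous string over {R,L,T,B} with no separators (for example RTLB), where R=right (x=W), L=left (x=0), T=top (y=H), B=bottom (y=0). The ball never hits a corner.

Final position: (0,8/3)
Wall sequence: RTLRBL

1. t=1/3 → R at (7,26/3); v=(-3,2)
2. t=2/3 → T at (5,10); v=(-3,-2)
3. t=5/3 → L at (0,20/3); v=(3,-2)
4. t=7/3 → R at (7,2); v=(-3,-2)
5. t=1 → B at (4,0); v=(-3,2)
6. t=4/3 → L at (0,8/3); v=(3,2)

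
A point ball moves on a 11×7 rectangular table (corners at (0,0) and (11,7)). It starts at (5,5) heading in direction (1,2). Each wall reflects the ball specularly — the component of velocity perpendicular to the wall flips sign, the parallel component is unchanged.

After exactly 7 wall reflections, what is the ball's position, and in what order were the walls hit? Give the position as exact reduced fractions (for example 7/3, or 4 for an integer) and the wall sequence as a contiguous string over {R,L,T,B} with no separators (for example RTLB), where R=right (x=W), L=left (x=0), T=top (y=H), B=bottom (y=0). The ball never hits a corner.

Final position: (0,3)
Wall sequence: TBRTBTL

1. t=1 → T at (6,7); v=(1,-2)
2. t=7/2 → B at (19/2,0); v=(1,2)
3. t=3/2 → R at (11,3); v=(-1,2)
4. t=2 → T at (9,7); v=(-1,-2)
5. t=7/2 → B at (11/2,0); v=(-1,2)
6. t=7/2 → T at (2,7); v=(-1,-2)
7. t=2 → L at (0,3); v=(1,-2)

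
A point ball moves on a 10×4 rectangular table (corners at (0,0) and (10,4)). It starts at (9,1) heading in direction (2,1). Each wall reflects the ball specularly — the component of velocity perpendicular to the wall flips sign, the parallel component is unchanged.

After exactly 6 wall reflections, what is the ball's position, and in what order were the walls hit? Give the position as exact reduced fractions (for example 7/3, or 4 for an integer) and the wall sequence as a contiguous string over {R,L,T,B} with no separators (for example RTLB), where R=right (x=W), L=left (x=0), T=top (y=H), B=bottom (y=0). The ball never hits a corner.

Final position: (9,4)
Wall sequence: RTLBRT

1. t=1/2 → R at (10,3/2); v=(-2,1)
2. t=5/2 → T at (5,4); v=(-2,-1)
3. t=5/2 → L at (0,3/2); v=(2,-1)
4. t=3/2 → B at (3,0); v=(2,1)
5. t=7/2 → R at (10,7/2); v=(-2,1)
6. t=1/2 → T at (9,4); v=(-2,-1)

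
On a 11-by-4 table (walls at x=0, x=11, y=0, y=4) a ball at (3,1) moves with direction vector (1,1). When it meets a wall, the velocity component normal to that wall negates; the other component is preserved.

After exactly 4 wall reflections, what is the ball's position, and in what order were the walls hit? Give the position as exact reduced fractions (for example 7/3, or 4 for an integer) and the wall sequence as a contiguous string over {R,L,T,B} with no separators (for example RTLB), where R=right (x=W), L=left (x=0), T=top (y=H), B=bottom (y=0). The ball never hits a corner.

Final position: (8,4)
Wall sequence: TBRT

1. t=3 → T at (6,4); v=(1,-1)
2. t=4 → B at (10,0); v=(1,1)
3. t=1 → R at (11,1); v=(-1,1)
4. t=3 → T at (8,4); v=(-1,-1)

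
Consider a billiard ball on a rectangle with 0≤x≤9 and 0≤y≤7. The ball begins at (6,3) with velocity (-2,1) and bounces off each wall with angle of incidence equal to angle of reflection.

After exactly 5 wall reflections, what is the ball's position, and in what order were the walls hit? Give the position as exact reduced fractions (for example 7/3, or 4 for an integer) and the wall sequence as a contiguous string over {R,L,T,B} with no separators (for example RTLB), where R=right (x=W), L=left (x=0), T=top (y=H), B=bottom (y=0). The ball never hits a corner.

1. t=3 → L at (0,6); v=(2,1)
2. t=1 → T at (2,7); v=(2,-1)
3. t=7/2 → R at (9,7/2); v=(-2,-1)
4. t=7/2 → B at (2,0); v=(-2,1)
5. t=1 → L at (0,1); v=(2,1)

Final position: (0,1)
Wall sequence: LTRBL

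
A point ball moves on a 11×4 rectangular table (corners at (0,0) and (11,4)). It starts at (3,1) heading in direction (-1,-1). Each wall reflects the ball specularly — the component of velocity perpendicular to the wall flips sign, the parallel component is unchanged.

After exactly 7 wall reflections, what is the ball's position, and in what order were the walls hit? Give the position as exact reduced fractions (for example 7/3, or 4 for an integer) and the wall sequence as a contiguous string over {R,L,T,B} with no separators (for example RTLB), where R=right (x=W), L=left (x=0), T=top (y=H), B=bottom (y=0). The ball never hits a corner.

Final position: (8,0)
Wall sequence: BLTBTRB

1. t=1 → B at (2,0); v=(-1,1)
2. t=2 → L at (0,2); v=(1,1)
3. t=2 → T at (2,4); v=(1,-1)
4. t=4 → B at (6,0); v=(1,1)
5. t=4 → T at (10,4); v=(1,-1)
6. t=1 → R at (11,3); v=(-1,-1)
7. t=3 → B at (8,0); v=(-1,1)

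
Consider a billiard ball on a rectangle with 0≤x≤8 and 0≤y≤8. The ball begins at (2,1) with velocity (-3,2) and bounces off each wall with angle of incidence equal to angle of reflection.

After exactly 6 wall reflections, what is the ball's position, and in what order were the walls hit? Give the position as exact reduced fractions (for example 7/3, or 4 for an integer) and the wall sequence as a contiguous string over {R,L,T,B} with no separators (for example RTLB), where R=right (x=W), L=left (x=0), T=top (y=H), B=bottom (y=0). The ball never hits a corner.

Final position: (8,7/3)
Wall sequence: LRTLBR

1. t=2/3 → L at (0,7/3); v=(3,2)
2. t=8/3 → R at (8,23/3); v=(-3,2)
3. t=1/6 → T at (15/2,8); v=(-3,-2)
4. t=5/2 → L at (0,3); v=(3,-2)
5. t=3/2 → B at (9/2,0); v=(3,2)
6. t=7/6 → R at (8,7/3); v=(-3,2)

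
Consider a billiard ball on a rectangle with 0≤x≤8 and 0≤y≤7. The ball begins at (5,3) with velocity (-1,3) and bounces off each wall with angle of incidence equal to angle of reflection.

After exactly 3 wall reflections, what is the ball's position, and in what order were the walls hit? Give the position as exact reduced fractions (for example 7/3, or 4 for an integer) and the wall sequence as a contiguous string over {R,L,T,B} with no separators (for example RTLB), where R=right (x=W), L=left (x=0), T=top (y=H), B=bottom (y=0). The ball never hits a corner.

Final position: (0,4)
Wall sequence: TBL

1. t=4/3 → T at (11/3,7); v=(-1,-3)
2. t=7/3 → B at (4/3,0); v=(-1,3)
3. t=4/3 → L at (0,4); v=(1,3)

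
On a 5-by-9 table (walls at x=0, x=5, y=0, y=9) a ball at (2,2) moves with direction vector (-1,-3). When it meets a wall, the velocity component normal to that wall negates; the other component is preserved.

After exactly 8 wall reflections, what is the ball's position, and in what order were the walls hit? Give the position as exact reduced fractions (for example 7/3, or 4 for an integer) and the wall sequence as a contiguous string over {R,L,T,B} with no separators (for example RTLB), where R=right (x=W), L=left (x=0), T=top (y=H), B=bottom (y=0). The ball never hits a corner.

Final position: (2/3,0)
Wall sequence: BLTBRTLB

1. t=2/3 → B at (4/3,0); v=(-1,3)
2. t=4/3 → L at (0,4); v=(1,3)
3. t=5/3 → T at (5/3,9); v=(1,-3)
4. t=3 → B at (14/3,0); v=(1,3)
5. t=1/3 → R at (5,1); v=(-1,3)
6. t=8/3 → T at (7/3,9); v=(-1,-3)
7. t=7/3 → L at (0,2); v=(1,-3)
8. t=2/3 → B at (2/3,0); v=(1,3)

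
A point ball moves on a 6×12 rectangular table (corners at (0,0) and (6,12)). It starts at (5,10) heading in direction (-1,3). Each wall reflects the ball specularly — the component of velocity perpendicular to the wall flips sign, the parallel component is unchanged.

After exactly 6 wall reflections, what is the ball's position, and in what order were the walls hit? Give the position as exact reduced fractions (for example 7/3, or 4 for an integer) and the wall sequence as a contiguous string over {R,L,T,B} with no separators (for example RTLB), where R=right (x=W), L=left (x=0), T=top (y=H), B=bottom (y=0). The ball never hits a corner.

Final position: (13/3,0)
Wall sequence: TBLTRB

1. t=2/3 → T at (13/3,12); v=(-1,-3)
2. t=4 → B at (1/3,0); v=(-1,3)
3. t=1/3 → L at (0,1); v=(1,3)
4. t=11/3 → T at (11/3,12); v=(1,-3)
5. t=7/3 → R at (6,5); v=(-1,-3)
6. t=5/3 → B at (13/3,0); v=(-1,3)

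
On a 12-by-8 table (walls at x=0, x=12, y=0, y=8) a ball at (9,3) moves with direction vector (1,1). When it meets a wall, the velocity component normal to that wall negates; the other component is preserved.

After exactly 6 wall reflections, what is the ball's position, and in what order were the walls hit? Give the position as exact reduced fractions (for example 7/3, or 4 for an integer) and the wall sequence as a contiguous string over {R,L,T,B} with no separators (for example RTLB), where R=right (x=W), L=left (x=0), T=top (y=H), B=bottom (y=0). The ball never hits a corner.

Final position: (12,2)
Wall sequence: RTBLTR

1. t=3 → R at (12,6); v=(-1,1)
2. t=2 → T at (10,8); v=(-1,-1)
3. t=8 → B at (2,0); v=(-1,1)
4. t=2 → L at (0,2); v=(1,1)
5. t=6 → T at (6,8); v=(1,-1)
6. t=6 → R at (12,2); v=(-1,-1)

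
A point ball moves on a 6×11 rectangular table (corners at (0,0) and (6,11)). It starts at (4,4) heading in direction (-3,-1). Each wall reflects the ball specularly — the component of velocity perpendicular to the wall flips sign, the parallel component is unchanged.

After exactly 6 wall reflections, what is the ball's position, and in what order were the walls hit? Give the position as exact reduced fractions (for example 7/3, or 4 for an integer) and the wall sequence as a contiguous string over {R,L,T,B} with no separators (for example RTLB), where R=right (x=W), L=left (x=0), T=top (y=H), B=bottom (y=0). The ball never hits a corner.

Final position: (0,16/3)
Wall sequence: LRBLRL

1. t=4/3 → L at (0,8/3); v=(3,-1)
2. t=2 → R at (6,2/3); v=(-3,-1)
3. t=2/3 → B at (4,0); v=(-3,1)
4. t=4/3 → L at (0,4/3); v=(3,1)
5. t=2 → R at (6,10/3); v=(-3,1)
6. t=2 → L at (0,16/3); v=(3,1)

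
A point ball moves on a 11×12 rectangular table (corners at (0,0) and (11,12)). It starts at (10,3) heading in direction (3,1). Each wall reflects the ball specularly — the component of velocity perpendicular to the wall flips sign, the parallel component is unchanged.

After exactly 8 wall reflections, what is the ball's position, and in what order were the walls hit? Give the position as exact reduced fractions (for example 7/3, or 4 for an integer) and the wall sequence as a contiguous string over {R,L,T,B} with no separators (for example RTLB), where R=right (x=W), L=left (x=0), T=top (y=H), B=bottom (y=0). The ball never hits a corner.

1. t=1/3 → R at (11,10/3); v=(-3,1)
2. t=11/3 → L at (0,7); v=(3,1)
3. t=11/3 → R at (11,32/3); v=(-3,1)
4. t=4/3 → T at (7,12); v=(-3,-1)
5. t=7/3 → L at (0,29/3); v=(3,-1)
6. t=11/3 → R at (11,6); v=(-3,-1)
7. t=11/3 → L at (0,7/3); v=(3,-1)
8. t=7/3 → B at (7,0); v=(3,1)

Final position: (7,0)
Wall sequence: RLRTLRLB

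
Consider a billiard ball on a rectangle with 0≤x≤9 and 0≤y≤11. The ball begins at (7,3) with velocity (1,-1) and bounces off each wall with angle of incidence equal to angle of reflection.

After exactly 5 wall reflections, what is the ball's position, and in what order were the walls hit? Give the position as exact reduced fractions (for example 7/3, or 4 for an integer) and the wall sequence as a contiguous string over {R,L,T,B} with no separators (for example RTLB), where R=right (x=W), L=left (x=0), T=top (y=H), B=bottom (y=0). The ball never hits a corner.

Final position: (9,5)
Wall sequence: RBLTR

1. t=2 → R at (9,1); v=(-1,-1)
2. t=1 → B at (8,0); v=(-1,1)
3. t=8 → L at (0,8); v=(1,1)
4. t=3 → T at (3,11); v=(1,-1)
5. t=6 → R at (9,5); v=(-1,-1)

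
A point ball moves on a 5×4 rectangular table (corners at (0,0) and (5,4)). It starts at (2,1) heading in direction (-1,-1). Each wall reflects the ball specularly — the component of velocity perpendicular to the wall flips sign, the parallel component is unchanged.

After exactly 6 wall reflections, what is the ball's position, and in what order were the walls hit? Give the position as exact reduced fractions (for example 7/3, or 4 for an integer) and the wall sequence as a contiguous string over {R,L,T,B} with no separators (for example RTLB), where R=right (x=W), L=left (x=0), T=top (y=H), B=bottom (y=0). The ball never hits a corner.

1. t=1 → B at (1,0); v=(-1,1)
2. t=1 → L at (0,1); v=(1,1)
3. t=3 → T at (3,4); v=(1,-1)
4. t=2 → R at (5,2); v=(-1,-1)
5. t=2 → B at (3,0); v=(-1,1)
6. t=3 → L at (0,3); v=(1,1)

Final position: (0,3)
Wall sequence: BLTRBL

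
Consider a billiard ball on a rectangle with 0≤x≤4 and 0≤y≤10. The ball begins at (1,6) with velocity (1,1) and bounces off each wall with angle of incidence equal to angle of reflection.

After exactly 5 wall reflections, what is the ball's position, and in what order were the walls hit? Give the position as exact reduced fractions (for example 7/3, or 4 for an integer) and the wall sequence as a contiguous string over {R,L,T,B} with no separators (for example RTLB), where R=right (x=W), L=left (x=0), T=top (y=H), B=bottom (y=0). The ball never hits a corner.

Final position: (1,0)
Wall sequence: RTLRB

1. t=3 → R at (4,9); v=(-1,1)
2. t=1 → T at (3,10); v=(-1,-1)
3. t=3 → L at (0,7); v=(1,-1)
4. t=4 → R at (4,3); v=(-1,-1)
5. t=3 → B at (1,0); v=(-1,1)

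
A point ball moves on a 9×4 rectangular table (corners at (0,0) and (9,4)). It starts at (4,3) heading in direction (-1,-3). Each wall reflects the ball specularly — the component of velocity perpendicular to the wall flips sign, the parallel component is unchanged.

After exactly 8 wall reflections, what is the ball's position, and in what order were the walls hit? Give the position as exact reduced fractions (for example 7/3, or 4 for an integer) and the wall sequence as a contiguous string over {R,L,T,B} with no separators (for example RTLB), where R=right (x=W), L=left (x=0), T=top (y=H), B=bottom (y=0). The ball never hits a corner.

Final position: (5,0)
Wall sequence: BTBLTBTB

1. t=1 → B at (3,0); v=(-1,3)
2. t=4/3 → T at (5/3,4); v=(-1,-3)
3. t=4/3 → B at (1/3,0); v=(-1,3)
4. t=1/3 → L at (0,1); v=(1,3)
5. t=1 → T at (1,4); v=(1,-3)
6. t=4/3 → B at (7/3,0); v=(1,3)
7. t=4/3 → T at (11/3,4); v=(1,-3)
8. t=4/3 → B at (5,0); v=(1,3)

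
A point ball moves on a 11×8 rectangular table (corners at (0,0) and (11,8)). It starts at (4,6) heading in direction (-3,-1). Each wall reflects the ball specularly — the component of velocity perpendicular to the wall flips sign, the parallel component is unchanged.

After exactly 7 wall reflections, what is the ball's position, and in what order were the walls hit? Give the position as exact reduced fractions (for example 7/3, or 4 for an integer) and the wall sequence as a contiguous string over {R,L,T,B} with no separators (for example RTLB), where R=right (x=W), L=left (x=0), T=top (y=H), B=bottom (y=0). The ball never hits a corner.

1. t=4/3 → L at (0,14/3); v=(3,-1)
2. t=11/3 → R at (11,1); v=(-3,-1)
3. t=1 → B at (8,0); v=(-3,1)
4. t=8/3 → L at (0,8/3); v=(3,1)
5. t=11/3 → R at (11,19/3); v=(-3,1)
6. t=5/3 → T at (6,8); v=(-3,-1)
7. t=2 → L at (0,6); v=(3,-1)

Final position: (0,6)
Wall sequence: LRBLRTL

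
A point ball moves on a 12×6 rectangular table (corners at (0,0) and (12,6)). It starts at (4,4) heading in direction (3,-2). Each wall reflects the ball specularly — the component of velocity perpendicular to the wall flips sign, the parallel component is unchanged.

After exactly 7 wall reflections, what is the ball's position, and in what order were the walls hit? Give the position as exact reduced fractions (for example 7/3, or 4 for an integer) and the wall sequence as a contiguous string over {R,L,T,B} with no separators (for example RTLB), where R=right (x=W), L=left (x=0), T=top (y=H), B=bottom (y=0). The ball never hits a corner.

1. t=2 → B at (10,0); v=(3,2)
2. t=2/3 → R at (12,4/3); v=(-3,2)
3. t=7/3 → T at (5,6); v=(-3,-2)
4. t=5/3 → L at (0,8/3); v=(3,-2)
5. t=4/3 → B at (4,0); v=(3,2)
6. t=8/3 → R at (12,16/3); v=(-3,2)
7. t=1/3 → T at (11,6); v=(-3,-2)

Final position: (11,6)
Wall sequence: BRTLBRT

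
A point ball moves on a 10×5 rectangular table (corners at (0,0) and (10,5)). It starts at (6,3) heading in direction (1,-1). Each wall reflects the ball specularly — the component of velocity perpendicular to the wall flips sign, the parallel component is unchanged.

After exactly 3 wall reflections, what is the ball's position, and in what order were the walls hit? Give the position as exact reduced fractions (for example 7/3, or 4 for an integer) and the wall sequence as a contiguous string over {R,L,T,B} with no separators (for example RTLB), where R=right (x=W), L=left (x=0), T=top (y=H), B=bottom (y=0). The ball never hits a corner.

Final position: (6,5)
Wall sequence: BRT

1. t=3 → B at (9,0); v=(1,1)
2. t=1 → R at (10,1); v=(-1,1)
3. t=4 → T at (6,5); v=(-1,-1)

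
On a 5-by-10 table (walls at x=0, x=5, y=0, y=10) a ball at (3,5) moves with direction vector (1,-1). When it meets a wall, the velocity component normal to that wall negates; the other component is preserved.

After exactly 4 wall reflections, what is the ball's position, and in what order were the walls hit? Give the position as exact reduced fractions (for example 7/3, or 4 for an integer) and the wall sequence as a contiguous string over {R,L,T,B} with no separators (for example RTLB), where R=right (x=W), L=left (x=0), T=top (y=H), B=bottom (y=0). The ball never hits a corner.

1. t=2 → R at (5,3); v=(-1,-1)
2. t=3 → B at (2,0); v=(-1,1)
3. t=2 → L at (0,2); v=(1,1)
4. t=5 → R at (5,7); v=(-1,1)

Final position: (5,7)
Wall sequence: RBLR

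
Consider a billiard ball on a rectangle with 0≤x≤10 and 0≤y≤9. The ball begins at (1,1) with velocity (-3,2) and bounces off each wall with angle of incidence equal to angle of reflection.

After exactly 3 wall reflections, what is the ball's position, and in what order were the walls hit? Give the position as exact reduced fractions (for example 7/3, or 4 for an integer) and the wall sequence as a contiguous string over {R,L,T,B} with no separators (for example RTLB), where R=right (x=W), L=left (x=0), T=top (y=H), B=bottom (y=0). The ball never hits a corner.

Final position: (9,9)
Wall sequence: LRT

1. t=1/3 → L at (0,5/3); v=(3,2)
2. t=10/3 → R at (10,25/3); v=(-3,2)
3. t=1/3 → T at (9,9); v=(-3,-2)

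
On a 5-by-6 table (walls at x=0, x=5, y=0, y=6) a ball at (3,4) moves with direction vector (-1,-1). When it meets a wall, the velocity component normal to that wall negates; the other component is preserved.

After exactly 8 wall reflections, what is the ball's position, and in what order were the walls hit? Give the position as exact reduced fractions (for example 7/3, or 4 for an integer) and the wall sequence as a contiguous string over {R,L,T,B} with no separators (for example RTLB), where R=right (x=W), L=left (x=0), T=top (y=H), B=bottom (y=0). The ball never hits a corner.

1. t=3 → L at (0,1); v=(1,-1)
2. t=1 → B at (1,0); v=(1,1)
3. t=4 → R at (5,4); v=(-1,1)
4. t=2 → T at (3,6); v=(-1,-1)
5. t=3 → L at (0,3); v=(1,-1)
6. t=3 → B at (3,0); v=(1,1)
7. t=2 → R at (5,2); v=(-1,1)
8. t=4 → T at (1,6); v=(-1,-1)

Final position: (1,6)
Wall sequence: LBRTLBRT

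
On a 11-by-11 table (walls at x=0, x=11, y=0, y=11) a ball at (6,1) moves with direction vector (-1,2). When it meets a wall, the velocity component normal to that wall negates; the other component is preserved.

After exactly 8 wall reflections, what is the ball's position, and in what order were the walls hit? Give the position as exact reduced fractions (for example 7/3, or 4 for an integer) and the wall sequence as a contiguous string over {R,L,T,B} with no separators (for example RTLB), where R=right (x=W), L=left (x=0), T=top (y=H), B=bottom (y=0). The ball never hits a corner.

1. t=5 → T at (1,11); v=(-1,-2)
2. t=1 → L at (0,9); v=(1,-2)
3. t=9/2 → B at (9/2,0); v=(1,2)
4. t=11/2 → T at (10,11); v=(1,-2)
5. t=1 → R at (11,9); v=(-1,-2)
6. t=9/2 → B at (13/2,0); v=(-1,2)
7. t=11/2 → T at (1,11); v=(-1,-2)
8. t=1 → L at (0,9); v=(1,-2)

Final position: (0,9)
Wall sequence: TLBTRBTL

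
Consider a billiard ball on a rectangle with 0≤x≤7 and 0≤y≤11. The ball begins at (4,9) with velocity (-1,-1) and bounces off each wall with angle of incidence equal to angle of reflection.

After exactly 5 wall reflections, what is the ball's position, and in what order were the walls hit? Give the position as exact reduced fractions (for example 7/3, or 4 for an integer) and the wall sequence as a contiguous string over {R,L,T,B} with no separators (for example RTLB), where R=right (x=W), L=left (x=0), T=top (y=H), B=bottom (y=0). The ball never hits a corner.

Final position: (2,11)
Wall sequence: LBRLT

1. t=4 → L at (0,5); v=(1,-1)
2. t=5 → B at (5,0); v=(1,1)
3. t=2 → R at (7,2); v=(-1,1)
4. t=7 → L at (0,9); v=(1,1)
5. t=2 → T at (2,11); v=(1,-1)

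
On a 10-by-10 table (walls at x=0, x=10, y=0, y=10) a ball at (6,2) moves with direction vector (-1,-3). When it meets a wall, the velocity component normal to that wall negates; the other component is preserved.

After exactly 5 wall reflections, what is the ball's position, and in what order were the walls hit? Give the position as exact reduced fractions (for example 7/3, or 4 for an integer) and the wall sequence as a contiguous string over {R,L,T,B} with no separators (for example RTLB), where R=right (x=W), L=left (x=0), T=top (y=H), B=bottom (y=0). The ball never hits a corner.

1. t=2/3 → B at (16/3,0); v=(-1,3)
2. t=10/3 → T at (2,10); v=(-1,-3)
3. t=2 → L at (0,4); v=(1,-3)
4. t=4/3 → B at (4/3,0); v=(1,3)
5. t=10/3 → T at (14/3,10); v=(1,-3)

Final position: (14/3,10)
Wall sequence: BTLBT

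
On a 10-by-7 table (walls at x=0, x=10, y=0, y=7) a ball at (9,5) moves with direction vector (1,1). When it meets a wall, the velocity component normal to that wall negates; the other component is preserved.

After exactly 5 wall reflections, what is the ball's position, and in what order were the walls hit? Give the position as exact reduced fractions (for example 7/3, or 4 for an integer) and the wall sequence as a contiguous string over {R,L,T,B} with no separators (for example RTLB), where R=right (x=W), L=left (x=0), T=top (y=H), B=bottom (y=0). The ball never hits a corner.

Final position: (5,7)
Wall sequence: RTBLT

1. t=1 → R at (10,6); v=(-1,1)
2. t=1 → T at (9,7); v=(-1,-1)
3. t=7 → B at (2,0); v=(-1,1)
4. t=2 → L at (0,2); v=(1,1)
5. t=5 → T at (5,7); v=(1,-1)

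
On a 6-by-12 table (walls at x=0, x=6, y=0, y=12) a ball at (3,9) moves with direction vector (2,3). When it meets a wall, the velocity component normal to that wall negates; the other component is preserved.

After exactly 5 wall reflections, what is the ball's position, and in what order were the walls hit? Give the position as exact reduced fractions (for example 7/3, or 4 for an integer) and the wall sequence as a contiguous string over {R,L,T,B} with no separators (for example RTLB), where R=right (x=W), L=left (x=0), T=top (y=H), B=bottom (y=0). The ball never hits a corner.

Final position: (6,15/2)
Wall sequence: TRLBR

1. t=1 → T at (5,12); v=(2,-3)
2. t=1/2 → R at (6,21/2); v=(-2,-3)
3. t=3 → L at (0,3/2); v=(2,-3)
4. t=1/2 → B at (1,0); v=(2,3)
5. t=5/2 → R at (6,15/2); v=(-2,3)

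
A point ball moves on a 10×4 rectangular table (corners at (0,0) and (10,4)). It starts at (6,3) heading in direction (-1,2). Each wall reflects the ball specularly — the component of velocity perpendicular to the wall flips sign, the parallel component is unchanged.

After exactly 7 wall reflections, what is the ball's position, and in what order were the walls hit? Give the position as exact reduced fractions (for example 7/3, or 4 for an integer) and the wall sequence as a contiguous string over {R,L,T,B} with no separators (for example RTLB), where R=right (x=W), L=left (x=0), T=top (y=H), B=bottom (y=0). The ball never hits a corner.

Final position: (9/2,0)
Wall sequence: TBTLBTB

1. t=1/2 → T at (11/2,4); v=(-1,-2)
2. t=2 → B at (7/2,0); v=(-1,2)
3. t=2 → T at (3/2,4); v=(-1,-2)
4. t=3/2 → L at (0,1); v=(1,-2)
5. t=1/2 → B at (1/2,0); v=(1,2)
6. t=2 → T at (5/2,4); v=(1,-2)
7. t=2 → B at (9/2,0); v=(1,2)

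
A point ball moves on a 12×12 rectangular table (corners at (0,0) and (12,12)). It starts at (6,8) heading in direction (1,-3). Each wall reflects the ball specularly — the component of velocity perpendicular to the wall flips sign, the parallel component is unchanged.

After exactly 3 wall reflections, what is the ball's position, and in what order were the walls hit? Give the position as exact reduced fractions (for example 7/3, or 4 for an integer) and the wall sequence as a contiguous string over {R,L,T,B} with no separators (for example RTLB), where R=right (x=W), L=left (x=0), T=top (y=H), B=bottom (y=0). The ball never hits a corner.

1. t=8/3 → B at (26/3,0); v=(1,3)
2. t=10/3 → R at (12,10); v=(-1,3)
3. t=2/3 → T at (34/3,12); v=(-1,-3)

Final position: (34/3,12)
Wall sequence: BRT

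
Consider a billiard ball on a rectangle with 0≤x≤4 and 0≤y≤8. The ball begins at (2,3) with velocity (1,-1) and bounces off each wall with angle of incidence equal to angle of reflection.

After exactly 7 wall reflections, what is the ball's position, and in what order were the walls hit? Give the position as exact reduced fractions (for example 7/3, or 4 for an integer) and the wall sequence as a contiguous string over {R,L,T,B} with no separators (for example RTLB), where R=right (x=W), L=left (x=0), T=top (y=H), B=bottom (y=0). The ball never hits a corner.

Final position: (4,1)
Wall sequence: RBLRTLR

1. t=2 → R at (4,1); v=(-1,-1)
2. t=1 → B at (3,0); v=(-1,1)
3. t=3 → L at (0,3); v=(1,1)
4. t=4 → R at (4,7); v=(-1,1)
5. t=1 → T at (3,8); v=(-1,-1)
6. t=3 → L at (0,5); v=(1,-1)
7. t=4 → R at (4,1); v=(-1,-1)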